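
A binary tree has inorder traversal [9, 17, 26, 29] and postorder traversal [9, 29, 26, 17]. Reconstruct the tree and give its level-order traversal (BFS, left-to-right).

Inorder:   [9, 17, 26, 29]
Postorder: [9, 29, 26, 17]
Algorithm: postorder visits root last, so walk postorder right-to-left;
each value is the root of the current inorder slice — split it at that
value, recurse on the right subtree first, then the left.
Recursive splits:
  root=17; inorder splits into left=[9], right=[26, 29]
  root=26; inorder splits into left=[], right=[29]
  root=29; inorder splits into left=[], right=[]
  root=9; inorder splits into left=[], right=[]
Reconstructed level-order: [17, 9, 26, 29]


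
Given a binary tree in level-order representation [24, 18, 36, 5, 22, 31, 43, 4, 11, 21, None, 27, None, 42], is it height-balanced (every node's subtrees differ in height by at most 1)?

Tree (level-order array): [24, 18, 36, 5, 22, 31, 43, 4, 11, 21, None, 27, None, 42]
Definition: a tree is height-balanced if, at every node, |h(left) - h(right)| <= 1 (empty subtree has height -1).
Bottom-up per-node check:
  node 4: h_left=-1, h_right=-1, diff=0 [OK], height=0
  node 11: h_left=-1, h_right=-1, diff=0 [OK], height=0
  node 5: h_left=0, h_right=0, diff=0 [OK], height=1
  node 21: h_left=-1, h_right=-1, diff=0 [OK], height=0
  node 22: h_left=0, h_right=-1, diff=1 [OK], height=1
  node 18: h_left=1, h_right=1, diff=0 [OK], height=2
  node 27: h_left=-1, h_right=-1, diff=0 [OK], height=0
  node 31: h_left=0, h_right=-1, diff=1 [OK], height=1
  node 42: h_left=-1, h_right=-1, diff=0 [OK], height=0
  node 43: h_left=0, h_right=-1, diff=1 [OK], height=1
  node 36: h_left=1, h_right=1, diff=0 [OK], height=2
  node 24: h_left=2, h_right=2, diff=0 [OK], height=3
All nodes satisfy the balance condition.
Result: Balanced


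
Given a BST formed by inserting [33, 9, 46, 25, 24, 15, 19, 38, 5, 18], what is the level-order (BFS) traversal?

Tree insertion order: [33, 9, 46, 25, 24, 15, 19, 38, 5, 18]
Tree (level-order array): [33, 9, 46, 5, 25, 38, None, None, None, 24, None, None, None, 15, None, None, 19, 18]
BFS from the root, enqueuing left then right child of each popped node:
  queue [33] -> pop 33, enqueue [9, 46], visited so far: [33]
  queue [9, 46] -> pop 9, enqueue [5, 25], visited so far: [33, 9]
  queue [46, 5, 25] -> pop 46, enqueue [38], visited so far: [33, 9, 46]
  queue [5, 25, 38] -> pop 5, enqueue [none], visited so far: [33, 9, 46, 5]
  queue [25, 38] -> pop 25, enqueue [24], visited so far: [33, 9, 46, 5, 25]
  queue [38, 24] -> pop 38, enqueue [none], visited so far: [33, 9, 46, 5, 25, 38]
  queue [24] -> pop 24, enqueue [15], visited so far: [33, 9, 46, 5, 25, 38, 24]
  queue [15] -> pop 15, enqueue [19], visited so far: [33, 9, 46, 5, 25, 38, 24, 15]
  queue [19] -> pop 19, enqueue [18], visited so far: [33, 9, 46, 5, 25, 38, 24, 15, 19]
  queue [18] -> pop 18, enqueue [none], visited so far: [33, 9, 46, 5, 25, 38, 24, 15, 19, 18]
Result: [33, 9, 46, 5, 25, 38, 24, 15, 19, 18]


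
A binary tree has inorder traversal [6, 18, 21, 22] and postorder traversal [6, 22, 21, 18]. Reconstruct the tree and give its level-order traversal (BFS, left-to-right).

Inorder:   [6, 18, 21, 22]
Postorder: [6, 22, 21, 18]
Algorithm: postorder visits root last, so walk postorder right-to-left;
each value is the root of the current inorder slice — split it at that
value, recurse on the right subtree first, then the left.
Recursive splits:
  root=18; inorder splits into left=[6], right=[21, 22]
  root=21; inorder splits into left=[], right=[22]
  root=22; inorder splits into left=[], right=[]
  root=6; inorder splits into left=[], right=[]
Reconstructed level-order: [18, 6, 21, 22]


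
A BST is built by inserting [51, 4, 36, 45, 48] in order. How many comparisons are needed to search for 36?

Search path for 36: 51 -> 4 -> 36
Found: True
Comparisons: 3


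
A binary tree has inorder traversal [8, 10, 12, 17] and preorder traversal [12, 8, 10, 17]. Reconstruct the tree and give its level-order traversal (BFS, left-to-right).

Inorder:  [8, 10, 12, 17]
Preorder: [12, 8, 10, 17]
Algorithm: preorder visits root first, so consume preorder in order;
for each root, split the current inorder slice at that value into
left-subtree inorder and right-subtree inorder, then recurse.
Recursive splits:
  root=12; inorder splits into left=[8, 10], right=[17]
  root=8; inorder splits into left=[], right=[10]
  root=10; inorder splits into left=[], right=[]
  root=17; inorder splits into left=[], right=[]
Reconstructed level-order: [12, 8, 17, 10]


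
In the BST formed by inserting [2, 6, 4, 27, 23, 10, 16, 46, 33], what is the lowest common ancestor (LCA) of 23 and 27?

Tree insertion order: [2, 6, 4, 27, 23, 10, 16, 46, 33]
Tree (level-order array): [2, None, 6, 4, 27, None, None, 23, 46, 10, None, 33, None, None, 16]
In a BST, the LCA of p=23, q=27 is the first node v on the
root-to-leaf path with p <= v <= q (go left if both < v, right if both > v).
Walk from root:
  at 2: both 23 and 27 > 2, go right
  at 6: both 23 and 27 > 6, go right
  at 27: 23 <= 27 <= 27, this is the LCA
LCA = 27


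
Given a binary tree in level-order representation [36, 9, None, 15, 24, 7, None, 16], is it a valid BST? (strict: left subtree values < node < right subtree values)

Level-order array: [36, 9, None, 15, 24, 7, None, 16]
Validate using subtree bounds (lo, hi): at each node, require lo < value < hi,
then recurse left with hi=value and right with lo=value.
Preorder trace (stopping at first violation):
  at node 36 with bounds (-inf, +inf): OK
  at node 9 with bounds (-inf, 36): OK
  at node 15 with bounds (-inf, 9): VIOLATION
Node 15 violates its bound: not (-inf < 15 < 9).
Result: Not a valid BST


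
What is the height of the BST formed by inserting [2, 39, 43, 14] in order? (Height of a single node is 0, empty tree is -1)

Insertion order: [2, 39, 43, 14]
Tree (level-order array): [2, None, 39, 14, 43]
Compute height bottom-up (empty subtree = -1):
  height(14) = 1 + max(-1, -1) = 0
  height(43) = 1 + max(-1, -1) = 0
  height(39) = 1 + max(0, 0) = 1
  height(2) = 1 + max(-1, 1) = 2
Height = 2


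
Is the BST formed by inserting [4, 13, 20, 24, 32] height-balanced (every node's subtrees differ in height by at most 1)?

Tree (level-order array): [4, None, 13, None, 20, None, 24, None, 32]
Definition: a tree is height-balanced if, at every node, |h(left) - h(right)| <= 1 (empty subtree has height -1).
Bottom-up per-node check:
  node 32: h_left=-1, h_right=-1, diff=0 [OK], height=0
  node 24: h_left=-1, h_right=0, diff=1 [OK], height=1
  node 20: h_left=-1, h_right=1, diff=2 [FAIL (|-1-1|=2 > 1)], height=2
  node 13: h_left=-1, h_right=2, diff=3 [FAIL (|-1-2|=3 > 1)], height=3
  node 4: h_left=-1, h_right=3, diff=4 [FAIL (|-1-3|=4 > 1)], height=4
Node 20 violates the condition: |-1 - 1| = 2 > 1.
Result: Not balanced


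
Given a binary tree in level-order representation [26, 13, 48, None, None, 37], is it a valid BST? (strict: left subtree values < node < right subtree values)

Level-order array: [26, 13, 48, None, None, 37]
Validate using subtree bounds (lo, hi): at each node, require lo < value < hi,
then recurse left with hi=value and right with lo=value.
Preorder trace (stopping at first violation):
  at node 26 with bounds (-inf, +inf): OK
  at node 13 with bounds (-inf, 26): OK
  at node 48 with bounds (26, +inf): OK
  at node 37 with bounds (26, 48): OK
No violation found at any node.
Result: Valid BST


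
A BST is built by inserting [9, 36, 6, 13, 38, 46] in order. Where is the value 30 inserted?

Starting tree (level order): [9, 6, 36, None, None, 13, 38, None, None, None, 46]
Insertion path: 9 -> 36 -> 13
Result: insert 30 as right child of 13
Final tree (level order): [9, 6, 36, None, None, 13, 38, None, 30, None, 46]


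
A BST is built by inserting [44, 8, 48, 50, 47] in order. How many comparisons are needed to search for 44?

Search path for 44: 44
Found: True
Comparisons: 1


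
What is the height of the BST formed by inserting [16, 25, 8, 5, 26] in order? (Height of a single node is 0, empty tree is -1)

Insertion order: [16, 25, 8, 5, 26]
Tree (level-order array): [16, 8, 25, 5, None, None, 26]
Compute height bottom-up (empty subtree = -1):
  height(5) = 1 + max(-1, -1) = 0
  height(8) = 1 + max(0, -1) = 1
  height(26) = 1 + max(-1, -1) = 0
  height(25) = 1 + max(-1, 0) = 1
  height(16) = 1 + max(1, 1) = 2
Height = 2


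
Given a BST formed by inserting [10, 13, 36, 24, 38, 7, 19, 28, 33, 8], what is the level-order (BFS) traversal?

Tree insertion order: [10, 13, 36, 24, 38, 7, 19, 28, 33, 8]
Tree (level-order array): [10, 7, 13, None, 8, None, 36, None, None, 24, 38, 19, 28, None, None, None, None, None, 33]
BFS from the root, enqueuing left then right child of each popped node:
  queue [10] -> pop 10, enqueue [7, 13], visited so far: [10]
  queue [7, 13] -> pop 7, enqueue [8], visited so far: [10, 7]
  queue [13, 8] -> pop 13, enqueue [36], visited so far: [10, 7, 13]
  queue [8, 36] -> pop 8, enqueue [none], visited so far: [10, 7, 13, 8]
  queue [36] -> pop 36, enqueue [24, 38], visited so far: [10, 7, 13, 8, 36]
  queue [24, 38] -> pop 24, enqueue [19, 28], visited so far: [10, 7, 13, 8, 36, 24]
  queue [38, 19, 28] -> pop 38, enqueue [none], visited so far: [10, 7, 13, 8, 36, 24, 38]
  queue [19, 28] -> pop 19, enqueue [none], visited so far: [10, 7, 13, 8, 36, 24, 38, 19]
  queue [28] -> pop 28, enqueue [33], visited so far: [10, 7, 13, 8, 36, 24, 38, 19, 28]
  queue [33] -> pop 33, enqueue [none], visited so far: [10, 7, 13, 8, 36, 24, 38, 19, 28, 33]
Result: [10, 7, 13, 8, 36, 24, 38, 19, 28, 33]


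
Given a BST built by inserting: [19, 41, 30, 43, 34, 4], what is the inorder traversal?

Tree insertion order: [19, 41, 30, 43, 34, 4]
Tree (level-order array): [19, 4, 41, None, None, 30, 43, None, 34]
Inorder traversal: [4, 19, 30, 34, 41, 43]


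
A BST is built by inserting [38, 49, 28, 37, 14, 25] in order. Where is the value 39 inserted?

Starting tree (level order): [38, 28, 49, 14, 37, None, None, None, 25]
Insertion path: 38 -> 49
Result: insert 39 as left child of 49
Final tree (level order): [38, 28, 49, 14, 37, 39, None, None, 25]


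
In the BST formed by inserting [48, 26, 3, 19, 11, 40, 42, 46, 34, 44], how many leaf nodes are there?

Tree built from: [48, 26, 3, 19, 11, 40, 42, 46, 34, 44]
Tree (level-order array): [48, 26, None, 3, 40, None, 19, 34, 42, 11, None, None, None, None, 46, None, None, 44]
Rule: A leaf has 0 children.
Per-node child counts:
  node 48: 1 child(ren)
  node 26: 2 child(ren)
  node 3: 1 child(ren)
  node 19: 1 child(ren)
  node 11: 0 child(ren)
  node 40: 2 child(ren)
  node 34: 0 child(ren)
  node 42: 1 child(ren)
  node 46: 1 child(ren)
  node 44: 0 child(ren)
Matching nodes: [11, 34, 44]
Count of leaf nodes: 3


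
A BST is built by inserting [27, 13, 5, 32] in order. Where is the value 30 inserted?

Starting tree (level order): [27, 13, 32, 5]
Insertion path: 27 -> 32
Result: insert 30 as left child of 32
Final tree (level order): [27, 13, 32, 5, None, 30]


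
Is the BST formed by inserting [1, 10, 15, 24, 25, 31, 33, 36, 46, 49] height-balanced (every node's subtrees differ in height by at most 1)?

Tree (level-order array): [1, None, 10, None, 15, None, 24, None, 25, None, 31, None, 33, None, 36, None, 46, None, 49]
Definition: a tree is height-balanced if, at every node, |h(left) - h(right)| <= 1 (empty subtree has height -1).
Bottom-up per-node check:
  node 49: h_left=-1, h_right=-1, diff=0 [OK], height=0
  node 46: h_left=-1, h_right=0, diff=1 [OK], height=1
  node 36: h_left=-1, h_right=1, diff=2 [FAIL (|-1-1|=2 > 1)], height=2
  node 33: h_left=-1, h_right=2, diff=3 [FAIL (|-1-2|=3 > 1)], height=3
  node 31: h_left=-1, h_right=3, diff=4 [FAIL (|-1-3|=4 > 1)], height=4
  node 25: h_left=-1, h_right=4, diff=5 [FAIL (|-1-4|=5 > 1)], height=5
  node 24: h_left=-1, h_right=5, diff=6 [FAIL (|-1-5|=6 > 1)], height=6
  node 15: h_left=-1, h_right=6, diff=7 [FAIL (|-1-6|=7 > 1)], height=7
  node 10: h_left=-1, h_right=7, diff=8 [FAIL (|-1-7|=8 > 1)], height=8
  node 1: h_left=-1, h_right=8, diff=9 [FAIL (|-1-8|=9 > 1)], height=9
Node 36 violates the condition: |-1 - 1| = 2 > 1.
Result: Not balanced


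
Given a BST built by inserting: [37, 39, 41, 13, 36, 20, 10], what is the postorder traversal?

Tree insertion order: [37, 39, 41, 13, 36, 20, 10]
Tree (level-order array): [37, 13, 39, 10, 36, None, 41, None, None, 20]
Postorder traversal: [10, 20, 36, 13, 41, 39, 37]


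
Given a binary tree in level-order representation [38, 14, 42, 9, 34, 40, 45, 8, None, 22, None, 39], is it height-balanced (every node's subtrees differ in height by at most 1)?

Tree (level-order array): [38, 14, 42, 9, 34, 40, 45, 8, None, 22, None, 39]
Definition: a tree is height-balanced if, at every node, |h(left) - h(right)| <= 1 (empty subtree has height -1).
Bottom-up per-node check:
  node 8: h_left=-1, h_right=-1, diff=0 [OK], height=0
  node 9: h_left=0, h_right=-1, diff=1 [OK], height=1
  node 22: h_left=-1, h_right=-1, diff=0 [OK], height=0
  node 34: h_left=0, h_right=-1, diff=1 [OK], height=1
  node 14: h_left=1, h_right=1, diff=0 [OK], height=2
  node 39: h_left=-1, h_right=-1, diff=0 [OK], height=0
  node 40: h_left=0, h_right=-1, diff=1 [OK], height=1
  node 45: h_left=-1, h_right=-1, diff=0 [OK], height=0
  node 42: h_left=1, h_right=0, diff=1 [OK], height=2
  node 38: h_left=2, h_right=2, diff=0 [OK], height=3
All nodes satisfy the balance condition.
Result: Balanced


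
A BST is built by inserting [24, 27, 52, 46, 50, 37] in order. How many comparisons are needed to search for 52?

Search path for 52: 24 -> 27 -> 52
Found: True
Comparisons: 3


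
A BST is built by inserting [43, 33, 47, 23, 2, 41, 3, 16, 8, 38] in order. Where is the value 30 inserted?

Starting tree (level order): [43, 33, 47, 23, 41, None, None, 2, None, 38, None, None, 3, None, None, None, 16, 8]
Insertion path: 43 -> 33 -> 23
Result: insert 30 as right child of 23
Final tree (level order): [43, 33, 47, 23, 41, None, None, 2, 30, 38, None, None, 3, None, None, None, None, None, 16, 8]


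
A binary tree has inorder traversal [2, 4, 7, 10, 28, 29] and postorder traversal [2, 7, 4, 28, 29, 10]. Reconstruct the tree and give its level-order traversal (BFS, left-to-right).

Inorder:   [2, 4, 7, 10, 28, 29]
Postorder: [2, 7, 4, 28, 29, 10]
Algorithm: postorder visits root last, so walk postorder right-to-left;
each value is the root of the current inorder slice — split it at that
value, recurse on the right subtree first, then the left.
Recursive splits:
  root=10; inorder splits into left=[2, 4, 7], right=[28, 29]
  root=29; inorder splits into left=[28], right=[]
  root=28; inorder splits into left=[], right=[]
  root=4; inorder splits into left=[2], right=[7]
  root=7; inorder splits into left=[], right=[]
  root=2; inorder splits into left=[], right=[]
Reconstructed level-order: [10, 4, 29, 2, 7, 28]


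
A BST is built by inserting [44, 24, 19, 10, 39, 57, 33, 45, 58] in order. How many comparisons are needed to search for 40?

Search path for 40: 44 -> 24 -> 39
Found: False
Comparisons: 3


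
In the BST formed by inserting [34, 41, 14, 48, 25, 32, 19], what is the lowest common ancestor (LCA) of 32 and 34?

Tree insertion order: [34, 41, 14, 48, 25, 32, 19]
Tree (level-order array): [34, 14, 41, None, 25, None, 48, 19, 32]
In a BST, the LCA of p=32, q=34 is the first node v on the
root-to-leaf path with p <= v <= q (go left if both < v, right if both > v).
Walk from root:
  at 34: 32 <= 34 <= 34, this is the LCA
LCA = 34


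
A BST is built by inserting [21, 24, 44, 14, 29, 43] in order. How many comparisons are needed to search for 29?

Search path for 29: 21 -> 24 -> 44 -> 29
Found: True
Comparisons: 4


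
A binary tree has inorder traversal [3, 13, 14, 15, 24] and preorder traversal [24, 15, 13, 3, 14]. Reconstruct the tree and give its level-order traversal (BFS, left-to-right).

Inorder:  [3, 13, 14, 15, 24]
Preorder: [24, 15, 13, 3, 14]
Algorithm: preorder visits root first, so consume preorder in order;
for each root, split the current inorder slice at that value into
left-subtree inorder and right-subtree inorder, then recurse.
Recursive splits:
  root=24; inorder splits into left=[3, 13, 14, 15], right=[]
  root=15; inorder splits into left=[3, 13, 14], right=[]
  root=13; inorder splits into left=[3], right=[14]
  root=3; inorder splits into left=[], right=[]
  root=14; inorder splits into left=[], right=[]
Reconstructed level-order: [24, 15, 13, 3, 14]


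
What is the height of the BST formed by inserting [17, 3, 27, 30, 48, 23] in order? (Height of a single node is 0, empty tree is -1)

Insertion order: [17, 3, 27, 30, 48, 23]
Tree (level-order array): [17, 3, 27, None, None, 23, 30, None, None, None, 48]
Compute height bottom-up (empty subtree = -1):
  height(3) = 1 + max(-1, -1) = 0
  height(23) = 1 + max(-1, -1) = 0
  height(48) = 1 + max(-1, -1) = 0
  height(30) = 1 + max(-1, 0) = 1
  height(27) = 1 + max(0, 1) = 2
  height(17) = 1 + max(0, 2) = 3
Height = 3


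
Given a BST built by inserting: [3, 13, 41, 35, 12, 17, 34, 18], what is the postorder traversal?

Tree insertion order: [3, 13, 41, 35, 12, 17, 34, 18]
Tree (level-order array): [3, None, 13, 12, 41, None, None, 35, None, 17, None, None, 34, 18]
Postorder traversal: [12, 18, 34, 17, 35, 41, 13, 3]


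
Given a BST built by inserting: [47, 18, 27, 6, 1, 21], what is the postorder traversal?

Tree insertion order: [47, 18, 27, 6, 1, 21]
Tree (level-order array): [47, 18, None, 6, 27, 1, None, 21]
Postorder traversal: [1, 6, 21, 27, 18, 47]


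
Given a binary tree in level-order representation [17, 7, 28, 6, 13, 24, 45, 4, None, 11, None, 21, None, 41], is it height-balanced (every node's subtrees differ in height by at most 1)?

Tree (level-order array): [17, 7, 28, 6, 13, 24, 45, 4, None, 11, None, 21, None, 41]
Definition: a tree is height-balanced if, at every node, |h(left) - h(right)| <= 1 (empty subtree has height -1).
Bottom-up per-node check:
  node 4: h_left=-1, h_right=-1, diff=0 [OK], height=0
  node 6: h_left=0, h_right=-1, diff=1 [OK], height=1
  node 11: h_left=-1, h_right=-1, diff=0 [OK], height=0
  node 13: h_left=0, h_right=-1, diff=1 [OK], height=1
  node 7: h_left=1, h_right=1, diff=0 [OK], height=2
  node 21: h_left=-1, h_right=-1, diff=0 [OK], height=0
  node 24: h_left=0, h_right=-1, diff=1 [OK], height=1
  node 41: h_left=-1, h_right=-1, diff=0 [OK], height=0
  node 45: h_left=0, h_right=-1, diff=1 [OK], height=1
  node 28: h_left=1, h_right=1, diff=0 [OK], height=2
  node 17: h_left=2, h_right=2, diff=0 [OK], height=3
All nodes satisfy the balance condition.
Result: Balanced


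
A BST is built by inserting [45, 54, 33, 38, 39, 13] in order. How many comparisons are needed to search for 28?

Search path for 28: 45 -> 33 -> 13
Found: False
Comparisons: 3


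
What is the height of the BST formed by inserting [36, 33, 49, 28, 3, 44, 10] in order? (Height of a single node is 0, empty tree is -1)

Insertion order: [36, 33, 49, 28, 3, 44, 10]
Tree (level-order array): [36, 33, 49, 28, None, 44, None, 3, None, None, None, None, 10]
Compute height bottom-up (empty subtree = -1):
  height(10) = 1 + max(-1, -1) = 0
  height(3) = 1 + max(-1, 0) = 1
  height(28) = 1 + max(1, -1) = 2
  height(33) = 1 + max(2, -1) = 3
  height(44) = 1 + max(-1, -1) = 0
  height(49) = 1 + max(0, -1) = 1
  height(36) = 1 + max(3, 1) = 4
Height = 4


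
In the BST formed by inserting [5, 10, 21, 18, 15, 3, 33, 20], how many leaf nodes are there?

Tree built from: [5, 10, 21, 18, 15, 3, 33, 20]
Tree (level-order array): [5, 3, 10, None, None, None, 21, 18, 33, 15, 20]
Rule: A leaf has 0 children.
Per-node child counts:
  node 5: 2 child(ren)
  node 3: 0 child(ren)
  node 10: 1 child(ren)
  node 21: 2 child(ren)
  node 18: 2 child(ren)
  node 15: 0 child(ren)
  node 20: 0 child(ren)
  node 33: 0 child(ren)
Matching nodes: [3, 15, 20, 33]
Count of leaf nodes: 4


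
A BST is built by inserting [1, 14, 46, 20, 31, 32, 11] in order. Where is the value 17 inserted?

Starting tree (level order): [1, None, 14, 11, 46, None, None, 20, None, None, 31, None, 32]
Insertion path: 1 -> 14 -> 46 -> 20
Result: insert 17 as left child of 20
Final tree (level order): [1, None, 14, 11, 46, None, None, 20, None, 17, 31, None, None, None, 32]


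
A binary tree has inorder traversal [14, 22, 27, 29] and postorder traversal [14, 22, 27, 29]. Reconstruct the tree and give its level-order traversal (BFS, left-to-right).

Inorder:   [14, 22, 27, 29]
Postorder: [14, 22, 27, 29]
Algorithm: postorder visits root last, so walk postorder right-to-left;
each value is the root of the current inorder slice — split it at that
value, recurse on the right subtree first, then the left.
Recursive splits:
  root=29; inorder splits into left=[14, 22, 27], right=[]
  root=27; inorder splits into left=[14, 22], right=[]
  root=22; inorder splits into left=[14], right=[]
  root=14; inorder splits into left=[], right=[]
Reconstructed level-order: [29, 27, 22, 14]


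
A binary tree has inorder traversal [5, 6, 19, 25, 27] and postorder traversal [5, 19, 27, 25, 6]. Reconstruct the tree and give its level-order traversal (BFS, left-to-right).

Inorder:   [5, 6, 19, 25, 27]
Postorder: [5, 19, 27, 25, 6]
Algorithm: postorder visits root last, so walk postorder right-to-left;
each value is the root of the current inorder slice — split it at that
value, recurse on the right subtree first, then the left.
Recursive splits:
  root=6; inorder splits into left=[5], right=[19, 25, 27]
  root=25; inorder splits into left=[19], right=[27]
  root=27; inorder splits into left=[], right=[]
  root=19; inorder splits into left=[], right=[]
  root=5; inorder splits into left=[], right=[]
Reconstructed level-order: [6, 5, 25, 19, 27]


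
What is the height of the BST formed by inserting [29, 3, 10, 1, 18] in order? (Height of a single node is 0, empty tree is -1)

Insertion order: [29, 3, 10, 1, 18]
Tree (level-order array): [29, 3, None, 1, 10, None, None, None, 18]
Compute height bottom-up (empty subtree = -1):
  height(1) = 1 + max(-1, -1) = 0
  height(18) = 1 + max(-1, -1) = 0
  height(10) = 1 + max(-1, 0) = 1
  height(3) = 1 + max(0, 1) = 2
  height(29) = 1 + max(2, -1) = 3
Height = 3


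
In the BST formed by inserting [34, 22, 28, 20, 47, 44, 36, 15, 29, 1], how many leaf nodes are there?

Tree built from: [34, 22, 28, 20, 47, 44, 36, 15, 29, 1]
Tree (level-order array): [34, 22, 47, 20, 28, 44, None, 15, None, None, 29, 36, None, 1]
Rule: A leaf has 0 children.
Per-node child counts:
  node 34: 2 child(ren)
  node 22: 2 child(ren)
  node 20: 1 child(ren)
  node 15: 1 child(ren)
  node 1: 0 child(ren)
  node 28: 1 child(ren)
  node 29: 0 child(ren)
  node 47: 1 child(ren)
  node 44: 1 child(ren)
  node 36: 0 child(ren)
Matching nodes: [1, 29, 36]
Count of leaf nodes: 3


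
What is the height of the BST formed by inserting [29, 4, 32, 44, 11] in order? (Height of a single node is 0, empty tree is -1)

Insertion order: [29, 4, 32, 44, 11]
Tree (level-order array): [29, 4, 32, None, 11, None, 44]
Compute height bottom-up (empty subtree = -1):
  height(11) = 1 + max(-1, -1) = 0
  height(4) = 1 + max(-1, 0) = 1
  height(44) = 1 + max(-1, -1) = 0
  height(32) = 1 + max(-1, 0) = 1
  height(29) = 1 + max(1, 1) = 2
Height = 2


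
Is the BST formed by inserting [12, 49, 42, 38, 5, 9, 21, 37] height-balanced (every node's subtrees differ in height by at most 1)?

Tree (level-order array): [12, 5, 49, None, 9, 42, None, None, None, 38, None, 21, None, None, 37]
Definition: a tree is height-balanced if, at every node, |h(left) - h(right)| <= 1 (empty subtree has height -1).
Bottom-up per-node check:
  node 9: h_left=-1, h_right=-1, diff=0 [OK], height=0
  node 5: h_left=-1, h_right=0, diff=1 [OK], height=1
  node 37: h_left=-1, h_right=-1, diff=0 [OK], height=0
  node 21: h_left=-1, h_right=0, diff=1 [OK], height=1
  node 38: h_left=1, h_right=-1, diff=2 [FAIL (|1--1|=2 > 1)], height=2
  node 42: h_left=2, h_right=-1, diff=3 [FAIL (|2--1|=3 > 1)], height=3
  node 49: h_left=3, h_right=-1, diff=4 [FAIL (|3--1|=4 > 1)], height=4
  node 12: h_left=1, h_right=4, diff=3 [FAIL (|1-4|=3 > 1)], height=5
Node 38 violates the condition: |1 - -1| = 2 > 1.
Result: Not balanced


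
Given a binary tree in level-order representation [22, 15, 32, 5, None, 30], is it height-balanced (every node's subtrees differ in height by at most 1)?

Tree (level-order array): [22, 15, 32, 5, None, 30]
Definition: a tree is height-balanced if, at every node, |h(left) - h(right)| <= 1 (empty subtree has height -1).
Bottom-up per-node check:
  node 5: h_left=-1, h_right=-1, diff=0 [OK], height=0
  node 15: h_left=0, h_right=-1, diff=1 [OK], height=1
  node 30: h_left=-1, h_right=-1, diff=0 [OK], height=0
  node 32: h_left=0, h_right=-1, diff=1 [OK], height=1
  node 22: h_left=1, h_right=1, diff=0 [OK], height=2
All nodes satisfy the balance condition.
Result: Balanced


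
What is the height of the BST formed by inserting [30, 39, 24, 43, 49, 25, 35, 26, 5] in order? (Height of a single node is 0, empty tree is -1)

Insertion order: [30, 39, 24, 43, 49, 25, 35, 26, 5]
Tree (level-order array): [30, 24, 39, 5, 25, 35, 43, None, None, None, 26, None, None, None, 49]
Compute height bottom-up (empty subtree = -1):
  height(5) = 1 + max(-1, -1) = 0
  height(26) = 1 + max(-1, -1) = 0
  height(25) = 1 + max(-1, 0) = 1
  height(24) = 1 + max(0, 1) = 2
  height(35) = 1 + max(-1, -1) = 0
  height(49) = 1 + max(-1, -1) = 0
  height(43) = 1 + max(-1, 0) = 1
  height(39) = 1 + max(0, 1) = 2
  height(30) = 1 + max(2, 2) = 3
Height = 3


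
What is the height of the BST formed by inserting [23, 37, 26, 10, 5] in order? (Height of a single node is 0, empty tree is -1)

Insertion order: [23, 37, 26, 10, 5]
Tree (level-order array): [23, 10, 37, 5, None, 26]
Compute height bottom-up (empty subtree = -1):
  height(5) = 1 + max(-1, -1) = 0
  height(10) = 1 + max(0, -1) = 1
  height(26) = 1 + max(-1, -1) = 0
  height(37) = 1 + max(0, -1) = 1
  height(23) = 1 + max(1, 1) = 2
Height = 2


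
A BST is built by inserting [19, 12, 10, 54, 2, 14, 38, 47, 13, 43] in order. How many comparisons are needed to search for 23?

Search path for 23: 19 -> 54 -> 38
Found: False
Comparisons: 3


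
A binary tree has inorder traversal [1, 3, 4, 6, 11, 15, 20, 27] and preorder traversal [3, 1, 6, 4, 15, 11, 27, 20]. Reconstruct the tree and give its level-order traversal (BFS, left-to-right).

Inorder:  [1, 3, 4, 6, 11, 15, 20, 27]
Preorder: [3, 1, 6, 4, 15, 11, 27, 20]
Algorithm: preorder visits root first, so consume preorder in order;
for each root, split the current inorder slice at that value into
left-subtree inorder and right-subtree inorder, then recurse.
Recursive splits:
  root=3; inorder splits into left=[1], right=[4, 6, 11, 15, 20, 27]
  root=1; inorder splits into left=[], right=[]
  root=6; inorder splits into left=[4], right=[11, 15, 20, 27]
  root=4; inorder splits into left=[], right=[]
  root=15; inorder splits into left=[11], right=[20, 27]
  root=11; inorder splits into left=[], right=[]
  root=27; inorder splits into left=[20], right=[]
  root=20; inorder splits into left=[], right=[]
Reconstructed level-order: [3, 1, 6, 4, 15, 11, 27, 20]


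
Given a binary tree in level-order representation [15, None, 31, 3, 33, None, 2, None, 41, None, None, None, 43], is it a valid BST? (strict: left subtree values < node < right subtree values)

Level-order array: [15, None, 31, 3, 33, None, 2, None, 41, None, None, None, 43]
Validate using subtree bounds (lo, hi): at each node, require lo < value < hi,
then recurse left with hi=value and right with lo=value.
Preorder trace (stopping at first violation):
  at node 15 with bounds (-inf, +inf): OK
  at node 31 with bounds (15, +inf): OK
  at node 3 with bounds (15, 31): VIOLATION
Node 3 violates its bound: not (15 < 3 < 31).
Result: Not a valid BST


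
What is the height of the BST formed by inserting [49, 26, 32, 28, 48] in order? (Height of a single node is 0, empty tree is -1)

Insertion order: [49, 26, 32, 28, 48]
Tree (level-order array): [49, 26, None, None, 32, 28, 48]
Compute height bottom-up (empty subtree = -1):
  height(28) = 1 + max(-1, -1) = 0
  height(48) = 1 + max(-1, -1) = 0
  height(32) = 1 + max(0, 0) = 1
  height(26) = 1 + max(-1, 1) = 2
  height(49) = 1 + max(2, -1) = 3
Height = 3


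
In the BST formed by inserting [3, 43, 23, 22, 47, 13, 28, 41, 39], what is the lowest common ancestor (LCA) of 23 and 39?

Tree insertion order: [3, 43, 23, 22, 47, 13, 28, 41, 39]
Tree (level-order array): [3, None, 43, 23, 47, 22, 28, None, None, 13, None, None, 41, None, None, 39]
In a BST, the LCA of p=23, q=39 is the first node v on the
root-to-leaf path with p <= v <= q (go left if both < v, right if both > v).
Walk from root:
  at 3: both 23 and 39 > 3, go right
  at 43: both 23 and 39 < 43, go left
  at 23: 23 <= 23 <= 39, this is the LCA
LCA = 23


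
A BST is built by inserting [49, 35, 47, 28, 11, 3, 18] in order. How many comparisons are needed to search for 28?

Search path for 28: 49 -> 35 -> 28
Found: True
Comparisons: 3


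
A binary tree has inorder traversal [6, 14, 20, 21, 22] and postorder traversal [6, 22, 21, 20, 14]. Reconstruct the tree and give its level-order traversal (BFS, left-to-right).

Inorder:   [6, 14, 20, 21, 22]
Postorder: [6, 22, 21, 20, 14]
Algorithm: postorder visits root last, so walk postorder right-to-left;
each value is the root of the current inorder slice — split it at that
value, recurse on the right subtree first, then the left.
Recursive splits:
  root=14; inorder splits into left=[6], right=[20, 21, 22]
  root=20; inorder splits into left=[], right=[21, 22]
  root=21; inorder splits into left=[], right=[22]
  root=22; inorder splits into left=[], right=[]
  root=6; inorder splits into left=[], right=[]
Reconstructed level-order: [14, 6, 20, 21, 22]


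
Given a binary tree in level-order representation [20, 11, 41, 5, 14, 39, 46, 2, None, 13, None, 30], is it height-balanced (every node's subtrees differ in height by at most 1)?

Tree (level-order array): [20, 11, 41, 5, 14, 39, 46, 2, None, 13, None, 30]
Definition: a tree is height-balanced if, at every node, |h(left) - h(right)| <= 1 (empty subtree has height -1).
Bottom-up per-node check:
  node 2: h_left=-1, h_right=-1, diff=0 [OK], height=0
  node 5: h_left=0, h_right=-1, diff=1 [OK], height=1
  node 13: h_left=-1, h_right=-1, diff=0 [OK], height=0
  node 14: h_left=0, h_right=-1, diff=1 [OK], height=1
  node 11: h_left=1, h_right=1, diff=0 [OK], height=2
  node 30: h_left=-1, h_right=-1, diff=0 [OK], height=0
  node 39: h_left=0, h_right=-1, diff=1 [OK], height=1
  node 46: h_left=-1, h_right=-1, diff=0 [OK], height=0
  node 41: h_left=1, h_right=0, diff=1 [OK], height=2
  node 20: h_left=2, h_right=2, diff=0 [OK], height=3
All nodes satisfy the balance condition.
Result: Balanced


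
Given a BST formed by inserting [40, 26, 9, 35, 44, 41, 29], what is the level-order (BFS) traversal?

Tree insertion order: [40, 26, 9, 35, 44, 41, 29]
Tree (level-order array): [40, 26, 44, 9, 35, 41, None, None, None, 29]
BFS from the root, enqueuing left then right child of each popped node:
  queue [40] -> pop 40, enqueue [26, 44], visited so far: [40]
  queue [26, 44] -> pop 26, enqueue [9, 35], visited so far: [40, 26]
  queue [44, 9, 35] -> pop 44, enqueue [41], visited so far: [40, 26, 44]
  queue [9, 35, 41] -> pop 9, enqueue [none], visited so far: [40, 26, 44, 9]
  queue [35, 41] -> pop 35, enqueue [29], visited so far: [40, 26, 44, 9, 35]
  queue [41, 29] -> pop 41, enqueue [none], visited so far: [40, 26, 44, 9, 35, 41]
  queue [29] -> pop 29, enqueue [none], visited so far: [40, 26, 44, 9, 35, 41, 29]
Result: [40, 26, 44, 9, 35, 41, 29]


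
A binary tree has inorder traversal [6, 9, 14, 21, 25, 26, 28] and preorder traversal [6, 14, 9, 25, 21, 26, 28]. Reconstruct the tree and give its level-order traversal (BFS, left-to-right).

Inorder:  [6, 9, 14, 21, 25, 26, 28]
Preorder: [6, 14, 9, 25, 21, 26, 28]
Algorithm: preorder visits root first, so consume preorder in order;
for each root, split the current inorder slice at that value into
left-subtree inorder and right-subtree inorder, then recurse.
Recursive splits:
  root=6; inorder splits into left=[], right=[9, 14, 21, 25, 26, 28]
  root=14; inorder splits into left=[9], right=[21, 25, 26, 28]
  root=9; inorder splits into left=[], right=[]
  root=25; inorder splits into left=[21], right=[26, 28]
  root=21; inorder splits into left=[], right=[]
  root=26; inorder splits into left=[], right=[28]
  root=28; inorder splits into left=[], right=[]
Reconstructed level-order: [6, 14, 9, 25, 21, 26, 28]


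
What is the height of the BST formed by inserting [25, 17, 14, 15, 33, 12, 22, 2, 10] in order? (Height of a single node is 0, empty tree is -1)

Insertion order: [25, 17, 14, 15, 33, 12, 22, 2, 10]
Tree (level-order array): [25, 17, 33, 14, 22, None, None, 12, 15, None, None, 2, None, None, None, None, 10]
Compute height bottom-up (empty subtree = -1):
  height(10) = 1 + max(-1, -1) = 0
  height(2) = 1 + max(-1, 0) = 1
  height(12) = 1 + max(1, -1) = 2
  height(15) = 1 + max(-1, -1) = 0
  height(14) = 1 + max(2, 0) = 3
  height(22) = 1 + max(-1, -1) = 0
  height(17) = 1 + max(3, 0) = 4
  height(33) = 1 + max(-1, -1) = 0
  height(25) = 1 + max(4, 0) = 5
Height = 5


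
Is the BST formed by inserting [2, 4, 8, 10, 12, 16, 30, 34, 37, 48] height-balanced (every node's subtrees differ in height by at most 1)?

Tree (level-order array): [2, None, 4, None, 8, None, 10, None, 12, None, 16, None, 30, None, 34, None, 37, None, 48]
Definition: a tree is height-balanced if, at every node, |h(left) - h(right)| <= 1 (empty subtree has height -1).
Bottom-up per-node check:
  node 48: h_left=-1, h_right=-1, diff=0 [OK], height=0
  node 37: h_left=-1, h_right=0, diff=1 [OK], height=1
  node 34: h_left=-1, h_right=1, diff=2 [FAIL (|-1-1|=2 > 1)], height=2
  node 30: h_left=-1, h_right=2, diff=3 [FAIL (|-1-2|=3 > 1)], height=3
  node 16: h_left=-1, h_right=3, diff=4 [FAIL (|-1-3|=4 > 1)], height=4
  node 12: h_left=-1, h_right=4, diff=5 [FAIL (|-1-4|=5 > 1)], height=5
  node 10: h_left=-1, h_right=5, diff=6 [FAIL (|-1-5|=6 > 1)], height=6
  node 8: h_left=-1, h_right=6, diff=7 [FAIL (|-1-6|=7 > 1)], height=7
  node 4: h_left=-1, h_right=7, diff=8 [FAIL (|-1-7|=8 > 1)], height=8
  node 2: h_left=-1, h_right=8, diff=9 [FAIL (|-1-8|=9 > 1)], height=9
Node 34 violates the condition: |-1 - 1| = 2 > 1.
Result: Not balanced


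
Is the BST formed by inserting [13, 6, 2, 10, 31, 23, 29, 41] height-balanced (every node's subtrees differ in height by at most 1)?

Tree (level-order array): [13, 6, 31, 2, 10, 23, 41, None, None, None, None, None, 29]
Definition: a tree is height-balanced if, at every node, |h(left) - h(right)| <= 1 (empty subtree has height -1).
Bottom-up per-node check:
  node 2: h_left=-1, h_right=-1, diff=0 [OK], height=0
  node 10: h_left=-1, h_right=-1, diff=0 [OK], height=0
  node 6: h_left=0, h_right=0, diff=0 [OK], height=1
  node 29: h_left=-1, h_right=-1, diff=0 [OK], height=0
  node 23: h_left=-1, h_right=0, diff=1 [OK], height=1
  node 41: h_left=-1, h_right=-1, diff=0 [OK], height=0
  node 31: h_left=1, h_right=0, diff=1 [OK], height=2
  node 13: h_left=1, h_right=2, diff=1 [OK], height=3
All nodes satisfy the balance condition.
Result: Balanced


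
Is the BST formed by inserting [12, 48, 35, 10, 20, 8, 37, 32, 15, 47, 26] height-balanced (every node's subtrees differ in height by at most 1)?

Tree (level-order array): [12, 10, 48, 8, None, 35, None, None, None, 20, 37, 15, 32, None, 47, None, None, 26]
Definition: a tree is height-balanced if, at every node, |h(left) - h(right)| <= 1 (empty subtree has height -1).
Bottom-up per-node check:
  node 8: h_left=-1, h_right=-1, diff=0 [OK], height=0
  node 10: h_left=0, h_right=-1, diff=1 [OK], height=1
  node 15: h_left=-1, h_right=-1, diff=0 [OK], height=0
  node 26: h_left=-1, h_right=-1, diff=0 [OK], height=0
  node 32: h_left=0, h_right=-1, diff=1 [OK], height=1
  node 20: h_left=0, h_right=1, diff=1 [OK], height=2
  node 47: h_left=-1, h_right=-1, diff=0 [OK], height=0
  node 37: h_left=-1, h_right=0, diff=1 [OK], height=1
  node 35: h_left=2, h_right=1, diff=1 [OK], height=3
  node 48: h_left=3, h_right=-1, diff=4 [FAIL (|3--1|=4 > 1)], height=4
  node 12: h_left=1, h_right=4, diff=3 [FAIL (|1-4|=3 > 1)], height=5
Node 48 violates the condition: |3 - -1| = 4 > 1.
Result: Not balanced


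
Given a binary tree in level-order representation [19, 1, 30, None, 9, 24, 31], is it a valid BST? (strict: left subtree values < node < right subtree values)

Level-order array: [19, 1, 30, None, 9, 24, 31]
Validate using subtree bounds (lo, hi): at each node, require lo < value < hi,
then recurse left with hi=value and right with lo=value.
Preorder trace (stopping at first violation):
  at node 19 with bounds (-inf, +inf): OK
  at node 1 with bounds (-inf, 19): OK
  at node 9 with bounds (1, 19): OK
  at node 30 with bounds (19, +inf): OK
  at node 24 with bounds (19, 30): OK
  at node 31 with bounds (30, +inf): OK
No violation found at any node.
Result: Valid BST


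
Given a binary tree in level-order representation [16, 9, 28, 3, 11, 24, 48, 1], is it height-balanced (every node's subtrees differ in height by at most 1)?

Tree (level-order array): [16, 9, 28, 3, 11, 24, 48, 1]
Definition: a tree is height-balanced if, at every node, |h(left) - h(right)| <= 1 (empty subtree has height -1).
Bottom-up per-node check:
  node 1: h_left=-1, h_right=-1, diff=0 [OK], height=0
  node 3: h_left=0, h_right=-1, diff=1 [OK], height=1
  node 11: h_left=-1, h_right=-1, diff=0 [OK], height=0
  node 9: h_left=1, h_right=0, diff=1 [OK], height=2
  node 24: h_left=-1, h_right=-1, diff=0 [OK], height=0
  node 48: h_left=-1, h_right=-1, diff=0 [OK], height=0
  node 28: h_left=0, h_right=0, diff=0 [OK], height=1
  node 16: h_left=2, h_right=1, diff=1 [OK], height=3
All nodes satisfy the balance condition.
Result: Balanced


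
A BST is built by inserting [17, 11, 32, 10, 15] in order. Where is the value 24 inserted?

Starting tree (level order): [17, 11, 32, 10, 15]
Insertion path: 17 -> 32
Result: insert 24 as left child of 32
Final tree (level order): [17, 11, 32, 10, 15, 24]


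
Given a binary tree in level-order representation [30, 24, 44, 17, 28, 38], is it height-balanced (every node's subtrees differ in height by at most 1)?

Tree (level-order array): [30, 24, 44, 17, 28, 38]
Definition: a tree is height-balanced if, at every node, |h(left) - h(right)| <= 1 (empty subtree has height -1).
Bottom-up per-node check:
  node 17: h_left=-1, h_right=-1, diff=0 [OK], height=0
  node 28: h_left=-1, h_right=-1, diff=0 [OK], height=0
  node 24: h_left=0, h_right=0, diff=0 [OK], height=1
  node 38: h_left=-1, h_right=-1, diff=0 [OK], height=0
  node 44: h_left=0, h_right=-1, diff=1 [OK], height=1
  node 30: h_left=1, h_right=1, diff=0 [OK], height=2
All nodes satisfy the balance condition.
Result: Balanced


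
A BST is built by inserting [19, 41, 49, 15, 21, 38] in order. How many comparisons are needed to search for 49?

Search path for 49: 19 -> 41 -> 49
Found: True
Comparisons: 3


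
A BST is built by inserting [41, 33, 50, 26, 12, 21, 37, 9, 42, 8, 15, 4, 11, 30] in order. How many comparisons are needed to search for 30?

Search path for 30: 41 -> 33 -> 26 -> 30
Found: True
Comparisons: 4


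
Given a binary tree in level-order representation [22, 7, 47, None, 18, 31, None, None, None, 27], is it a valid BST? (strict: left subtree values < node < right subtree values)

Level-order array: [22, 7, 47, None, 18, 31, None, None, None, 27]
Validate using subtree bounds (lo, hi): at each node, require lo < value < hi,
then recurse left with hi=value and right with lo=value.
Preorder trace (stopping at first violation):
  at node 22 with bounds (-inf, +inf): OK
  at node 7 with bounds (-inf, 22): OK
  at node 18 with bounds (7, 22): OK
  at node 47 with bounds (22, +inf): OK
  at node 31 with bounds (22, 47): OK
  at node 27 with bounds (22, 31): OK
No violation found at any node.
Result: Valid BST
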